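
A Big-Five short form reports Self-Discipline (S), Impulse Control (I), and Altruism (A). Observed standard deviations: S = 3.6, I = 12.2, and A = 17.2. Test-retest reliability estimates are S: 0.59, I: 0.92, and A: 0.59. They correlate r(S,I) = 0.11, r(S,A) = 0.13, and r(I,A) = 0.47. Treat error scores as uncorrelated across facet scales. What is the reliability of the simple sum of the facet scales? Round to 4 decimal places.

Var(S+I+A) = 3.6² + 12.2² + 17.2² + 2·[3.6·12.2·0.11 + 3.6·17.2·0.13 + 12.2·17.2·0.47] = 457.64 + 223.011 = 680.651.
Because errors are independent across components, Cov(Tᵢ,Tⱼ) = Cov(Xᵢ,Xⱼ); the off-diagonal part of the true-score variance is the same as above.
True-score variance = [3.6²·0.59 + 12.2²·0.92 + 17.2²·0.59] + 223.011 = 319.125 + 223.011 = 542.136.
Reliability = 542.136 / 680.651 = 0.7965.

0.7965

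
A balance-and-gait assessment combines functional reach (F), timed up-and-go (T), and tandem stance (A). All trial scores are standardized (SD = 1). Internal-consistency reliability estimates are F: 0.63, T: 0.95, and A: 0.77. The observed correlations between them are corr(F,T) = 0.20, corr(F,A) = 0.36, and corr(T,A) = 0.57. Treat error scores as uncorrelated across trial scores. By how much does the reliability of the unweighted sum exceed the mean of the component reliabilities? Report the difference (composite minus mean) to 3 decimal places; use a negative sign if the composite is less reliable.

Var(sum) = 3 + 2.26 = 5.26; true-score variance = 2.35 + 2.26 = 4.61; composite reliability = 0.8764.
Mean component reliability = 0.7833.
Difference = 0.8764 − 0.7833 = 0.093.

0.093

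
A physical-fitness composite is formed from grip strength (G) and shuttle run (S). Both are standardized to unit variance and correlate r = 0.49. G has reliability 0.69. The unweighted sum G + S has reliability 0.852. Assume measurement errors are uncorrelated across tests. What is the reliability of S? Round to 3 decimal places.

Var(G+S) = 2 + 2·0.49 = 2.980.
True-score variance = ρ_G + ρ_S + 2·0.49, so 0.852 = (0.69 + ρ_S + 0.98) / 2.980.
ρ_S = 0.852·2.980 − 0.69 − 0.98 = 0.869.

0.869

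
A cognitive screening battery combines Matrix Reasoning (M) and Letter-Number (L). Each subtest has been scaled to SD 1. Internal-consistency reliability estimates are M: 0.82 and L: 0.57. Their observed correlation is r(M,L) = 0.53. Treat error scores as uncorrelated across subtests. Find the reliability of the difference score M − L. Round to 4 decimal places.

0.3511

Var(M−L) = 1 + 1 − 2·0.53 = 2 − 1.06 = 0.94.
Under uncorrelated errors the observed covariances equal the true-score covariances, so only the own-variance terms attenuate.
True-score variance = [0.82 + 0.57] − 1.06 = 1.39 − 1.06 = 0.33.
Reliability = 0.33 / 0.94 = 0.3511.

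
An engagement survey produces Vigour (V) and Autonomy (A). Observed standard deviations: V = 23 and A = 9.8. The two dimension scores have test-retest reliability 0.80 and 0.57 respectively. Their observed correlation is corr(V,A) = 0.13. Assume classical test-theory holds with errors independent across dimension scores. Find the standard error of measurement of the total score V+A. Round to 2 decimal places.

Var(total) = 625.04 + 58.604 = 683.644.
True-score variance = 477.943 + 58.604 = 536.547, so reliability = 0.7848.
Error variance = 683.644 − 536.547 = 147.097; SEM = √147.097 = 12.13.

12.13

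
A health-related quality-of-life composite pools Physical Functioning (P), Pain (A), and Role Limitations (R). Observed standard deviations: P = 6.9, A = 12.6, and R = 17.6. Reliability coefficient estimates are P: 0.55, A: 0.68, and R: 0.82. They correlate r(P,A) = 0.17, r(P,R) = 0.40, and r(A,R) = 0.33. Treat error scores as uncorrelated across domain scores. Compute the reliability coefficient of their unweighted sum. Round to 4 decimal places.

0.8378

Var(P+A+R) = 6.9² + 12.6² + 17.6² + 2·[6.9·12.6·0.17 + 6.9·17.6·0.40 + 12.6·17.6·0.33] = 516.13 + 273.073 = 789.203.
With uncorrelated errors the cross-covariances are all true-score covariance, so they carry over unchanged; only the diagonal terms shrink to ρᵢσᵢ².
True-score variance = [6.9²·0.55 + 12.6²·0.68 + 17.6²·0.82] + 273.073 = 388.146 + 273.073 = 661.219.
Reliability = 661.219 / 789.203 = 0.8378.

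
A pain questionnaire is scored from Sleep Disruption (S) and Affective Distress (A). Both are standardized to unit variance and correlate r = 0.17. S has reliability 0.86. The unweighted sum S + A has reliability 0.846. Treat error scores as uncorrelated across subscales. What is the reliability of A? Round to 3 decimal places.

0.780

Var(S+A) = 2 + 2·0.17 = 2.340.
True-score variance = ρ_S + ρ_A + 2·0.17, so 0.846 = (0.86 + ρ_A + 0.34) / 2.340.
ρ_A = 0.846·2.340 − 0.86 − 0.34 = 0.780.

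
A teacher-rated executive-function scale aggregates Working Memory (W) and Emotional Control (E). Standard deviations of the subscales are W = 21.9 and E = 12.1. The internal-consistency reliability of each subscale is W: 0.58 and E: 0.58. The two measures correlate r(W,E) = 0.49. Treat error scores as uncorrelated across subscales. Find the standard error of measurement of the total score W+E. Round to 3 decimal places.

Var(total) = 626.02 + 259.69 = 885.71.
True-score variance = 363.092 + 259.69 = 622.782, so reliability = 0.7031.
Error variance = 885.71 − 622.782 = 262.928; SEM = √262.928 = 16.215.

16.215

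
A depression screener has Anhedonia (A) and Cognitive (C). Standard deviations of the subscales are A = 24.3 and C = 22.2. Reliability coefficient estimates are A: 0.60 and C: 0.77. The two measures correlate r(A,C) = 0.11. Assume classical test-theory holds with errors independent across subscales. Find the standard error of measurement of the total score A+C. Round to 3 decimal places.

Var(total) = 1083.33 + 118.681 = 1202.01.
True-score variance = 733.781 + 118.681 = 852.462, so reliability = 0.7092.
Error variance = 1202.01 − 852.462 = 349.549; SEM = √349.549 = 18.696.

18.696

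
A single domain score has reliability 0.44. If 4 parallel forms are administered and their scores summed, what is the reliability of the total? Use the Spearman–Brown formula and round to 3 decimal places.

0.759

ρ_k = kρ / (1 + (k−1)ρ) = 4·0.44 / (1 + 3·0.44) = 1.760 / 2.320 = 0.759.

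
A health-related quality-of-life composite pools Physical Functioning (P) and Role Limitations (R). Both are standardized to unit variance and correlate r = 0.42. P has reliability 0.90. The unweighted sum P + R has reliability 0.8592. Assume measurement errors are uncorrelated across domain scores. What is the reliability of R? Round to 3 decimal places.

Var(P+R) = 2 + 2·0.42 = 2.840.
True-score variance = ρ_P + ρ_R + 2·0.42, so 0.8592 = (0.90 + ρ_R + 0.84) / 2.840.
ρ_R = 0.8592·2.840 − 0.90 − 0.84 = 0.700.

0.700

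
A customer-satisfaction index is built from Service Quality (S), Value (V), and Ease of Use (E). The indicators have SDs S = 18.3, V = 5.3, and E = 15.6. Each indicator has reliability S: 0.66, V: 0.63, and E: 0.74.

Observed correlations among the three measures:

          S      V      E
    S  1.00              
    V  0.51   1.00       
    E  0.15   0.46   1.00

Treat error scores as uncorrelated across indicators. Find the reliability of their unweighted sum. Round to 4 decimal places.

Var(S+V+E) = 18.3² + 5.3² + 15.6² + 2·[18.3·5.3·0.51 + 18.3·15.6·0.15 + 5.3·15.6·0.46] = 606.34 + 260.639 = 866.979.
Under uncorrelated errors the observed covariances equal the true-score covariances, so only the own-variance terms attenuate.
True-score variance = [18.3²·0.66 + 5.3²·0.63 + 15.6²·0.74] + 260.639 = 418.811 + 260.639 = 679.45.
Reliability = 679.45 / 866.979 = 0.7837.

0.7837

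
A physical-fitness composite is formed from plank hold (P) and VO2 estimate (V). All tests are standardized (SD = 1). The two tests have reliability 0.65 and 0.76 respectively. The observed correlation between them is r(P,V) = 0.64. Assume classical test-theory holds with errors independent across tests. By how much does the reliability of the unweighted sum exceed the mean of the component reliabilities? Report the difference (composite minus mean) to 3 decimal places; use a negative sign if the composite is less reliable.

0.115

Var(sum) = 2 + 1.28 = 3.28; true-score variance = 1.41 + 1.28 = 2.69; composite reliability = 0.8201.
Mean component reliability = 0.7050.
Difference = 0.8201 − 0.7050 = 0.115.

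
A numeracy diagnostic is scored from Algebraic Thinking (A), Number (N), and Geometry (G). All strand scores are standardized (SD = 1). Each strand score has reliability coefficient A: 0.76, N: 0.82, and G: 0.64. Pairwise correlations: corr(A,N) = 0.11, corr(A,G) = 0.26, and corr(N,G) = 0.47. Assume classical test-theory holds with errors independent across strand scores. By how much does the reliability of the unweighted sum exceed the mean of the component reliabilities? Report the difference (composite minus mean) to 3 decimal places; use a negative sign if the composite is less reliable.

Var(sum) = 3 + 1.68 = 4.68; true-score variance = 2.22 + 1.68 = 3.9; composite reliability = 0.8333.
Mean component reliability = 0.7400.
Difference = 0.8333 − 0.7400 = 0.093.

0.093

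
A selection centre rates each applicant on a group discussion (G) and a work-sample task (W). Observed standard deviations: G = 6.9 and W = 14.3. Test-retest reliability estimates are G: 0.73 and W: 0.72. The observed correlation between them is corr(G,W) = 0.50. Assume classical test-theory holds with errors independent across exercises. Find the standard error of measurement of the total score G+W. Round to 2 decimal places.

Var(total) = 252.1 + 98.67 = 350.77.
True-score variance = 181.988 + 98.67 = 280.658, so reliability = 0.8001.
Error variance = 350.77 − 280.658 = 70.1119; SEM = √70.1119 = 8.37.

8.37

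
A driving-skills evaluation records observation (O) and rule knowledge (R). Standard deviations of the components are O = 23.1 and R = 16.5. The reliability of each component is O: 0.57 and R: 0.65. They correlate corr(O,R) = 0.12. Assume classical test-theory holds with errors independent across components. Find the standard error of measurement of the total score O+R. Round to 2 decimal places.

Var(total) = 805.86 + 91.476 = 897.336.
True-score variance = 481.12 + 91.476 = 572.596, so reliability = 0.6381.
Error variance = 897.336 − 572.596 = 324.74; SEM = √324.74 = 18.02.

18.02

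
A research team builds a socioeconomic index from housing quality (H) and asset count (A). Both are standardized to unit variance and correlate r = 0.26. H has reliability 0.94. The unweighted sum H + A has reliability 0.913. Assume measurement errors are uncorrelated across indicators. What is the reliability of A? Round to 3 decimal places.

0.841

Var(H+A) = 2 + 2·0.26 = 2.520.
True-score variance = ρ_H + ρ_A + 2·0.26, so 0.913 = (0.94 + ρ_A + 0.52) / 2.520.
ρ_A = 0.913·2.520 − 0.94 − 0.52 = 0.841.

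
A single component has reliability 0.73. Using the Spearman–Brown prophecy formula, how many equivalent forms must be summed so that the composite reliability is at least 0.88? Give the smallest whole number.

k ≥ ρ*(1−ρ₁)/(ρ₁(1−ρ*)) = 0.88·0.27 / (0.73·0.12) = 2.712.
Smallest integer k = 3.

3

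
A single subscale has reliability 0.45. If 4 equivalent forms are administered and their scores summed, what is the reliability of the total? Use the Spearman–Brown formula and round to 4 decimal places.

0.7660

ρ_k = kρ / (1 + (k−1)ρ) = 4·0.45 / (1 + 3·0.45) = 1.800 / 2.350 = 0.7660.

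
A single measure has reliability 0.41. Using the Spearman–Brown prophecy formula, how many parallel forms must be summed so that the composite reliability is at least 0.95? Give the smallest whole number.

28

k ≥ ρ*(1−ρ₁)/(ρ₁(1−ρ*)) = 0.95·0.59 / (0.41·0.05) = 27.341.
Smallest integer k = 28.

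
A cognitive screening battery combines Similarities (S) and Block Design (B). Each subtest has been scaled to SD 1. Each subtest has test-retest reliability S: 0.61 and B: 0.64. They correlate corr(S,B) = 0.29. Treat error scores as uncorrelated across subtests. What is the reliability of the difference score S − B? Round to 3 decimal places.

0.472

Var(S−B) = 1 + 1 − 2·0.29 = 2 − 0.58 = 1.42.
With uncorrelated errors the cross-covariances are all true-score covariance, so they carry over unchanged; only the diagonal terms shrink to ρᵢσᵢ².
True-score variance = [0.61 + 0.64] − 0.58 = 1.25 − 0.58 = 0.67.
Reliability = 0.67 / 1.42 = 0.472.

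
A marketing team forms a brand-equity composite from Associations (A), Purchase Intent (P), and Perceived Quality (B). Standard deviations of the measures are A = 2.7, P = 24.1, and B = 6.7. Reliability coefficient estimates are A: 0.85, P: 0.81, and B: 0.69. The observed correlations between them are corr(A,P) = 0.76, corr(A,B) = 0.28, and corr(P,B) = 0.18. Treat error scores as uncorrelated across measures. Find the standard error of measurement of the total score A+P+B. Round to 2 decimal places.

Var(total) = 632.99 + 167.166 = 800.156.
True-score variance = 507.627 + 167.166 = 674.793, so reliability = 0.8433.
Error variance = 800.156 − 674.793 = 125.363; SEM = √125.363 = 11.20.

11.20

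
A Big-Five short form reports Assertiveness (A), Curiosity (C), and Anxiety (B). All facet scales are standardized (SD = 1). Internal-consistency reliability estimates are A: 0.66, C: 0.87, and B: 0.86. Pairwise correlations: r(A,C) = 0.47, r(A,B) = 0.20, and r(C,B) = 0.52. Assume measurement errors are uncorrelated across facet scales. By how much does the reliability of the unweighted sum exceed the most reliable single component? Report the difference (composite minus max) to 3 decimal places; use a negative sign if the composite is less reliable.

Var(sum) = 3 + 2.38 = 5.38; true-score variance = 2.39 + 2.38 = 4.77; composite reliability = 0.8866.
Max component reliability = 0.8700.
Difference = 0.8866 − 0.8700 = 0.017.

0.017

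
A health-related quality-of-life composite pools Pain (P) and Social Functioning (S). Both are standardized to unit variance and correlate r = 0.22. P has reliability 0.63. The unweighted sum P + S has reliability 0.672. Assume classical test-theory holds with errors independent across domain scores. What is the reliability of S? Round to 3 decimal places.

Var(P+S) = 2 + 2·0.22 = 2.440.
True-score variance = ρ_P + ρ_S + 2·0.22, so 0.672 = (0.63 + ρ_S + 0.44) / 2.440.
ρ_S = 0.672·2.440 − 0.63 − 0.44 = 0.570.

0.570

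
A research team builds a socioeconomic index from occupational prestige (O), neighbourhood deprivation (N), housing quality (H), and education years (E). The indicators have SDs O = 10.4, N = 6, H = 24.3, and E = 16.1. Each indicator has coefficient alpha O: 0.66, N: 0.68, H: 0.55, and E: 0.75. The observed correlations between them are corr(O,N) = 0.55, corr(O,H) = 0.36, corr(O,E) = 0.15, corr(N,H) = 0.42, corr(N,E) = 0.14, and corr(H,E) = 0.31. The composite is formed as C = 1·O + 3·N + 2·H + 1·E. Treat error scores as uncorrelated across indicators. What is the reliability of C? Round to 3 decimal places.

0.745

Var(C) = 10.4² + 3²·6² + 2²·24.3² + 16.1² + 2·[3·10.4·6·0.55 + 2·10.4·24.3·0.36 + 10.4·16.1·0.15 + 6·6·24.3·0.42 + 3·6·16.1·0.14 + 2·24.3·16.1·0.31] = 3053.33 + 1921.17 = 4974.5.
With uncorrelated errors the cross-covariances are all true-score covariance, so they carry over unchanged; only the diagonal terms shrink to ρᵢσᵢ².
True-score variance = [10.4²·0.66 + 3²·6²·0.68 + 2²·24.3²·0.55 + 16.1²·0.75] + 1921.17 = 1785.19 + 1921.17 = 3706.36.
Reliability = 3706.36 / 4974.5 = 0.745.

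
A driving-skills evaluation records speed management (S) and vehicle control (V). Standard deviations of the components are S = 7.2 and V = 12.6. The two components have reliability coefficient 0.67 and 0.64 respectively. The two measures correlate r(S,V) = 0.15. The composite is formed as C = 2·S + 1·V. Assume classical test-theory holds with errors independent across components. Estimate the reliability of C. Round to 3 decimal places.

Var(C) = 2²·7.2² + 12.6² + 2·[2·7.2·12.6·0.15] = 366.12 + 54.432 = 420.552.
With uncorrelated errors the cross-covariances are all true-score covariance, so they carry over unchanged; only the diagonal terms shrink to ρᵢσᵢ².
True-score variance = [2²·7.2²·0.67 + 12.6²·0.64] + 54.432 = 240.538 + 54.432 = 294.97.
Reliability = 294.97 / 420.552 = 0.701.

0.701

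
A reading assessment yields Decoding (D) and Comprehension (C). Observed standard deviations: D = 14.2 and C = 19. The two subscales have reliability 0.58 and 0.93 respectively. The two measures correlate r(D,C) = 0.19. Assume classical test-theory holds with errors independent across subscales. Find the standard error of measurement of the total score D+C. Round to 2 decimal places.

Var(total) = 562.64 + 102.524 = 665.164.
True-score variance = 452.681 + 102.524 = 555.205, so reliability = 0.8347.
Error variance = 665.164 − 555.205 = 109.959; SEM = √109.959 = 10.49.

10.49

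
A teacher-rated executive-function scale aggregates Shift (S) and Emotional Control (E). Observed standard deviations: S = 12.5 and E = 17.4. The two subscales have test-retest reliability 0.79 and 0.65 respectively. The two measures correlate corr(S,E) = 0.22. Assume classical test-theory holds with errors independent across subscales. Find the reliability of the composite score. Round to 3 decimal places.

Var(S+E) = 12.5² + 17.4² + 2·[12.5·17.4·0.22] = 459.01 + 95.7 = 554.71.
With uncorrelated errors the cross-covariances are all true-score covariance, so they carry over unchanged; only the diagonal terms shrink to ρᵢσᵢ².
True-score variance = [12.5²·0.79 + 17.4²·0.65] + 95.7 = 320.231 + 95.7 = 415.931.
Reliability = 415.931 / 554.71 = 0.750.

0.750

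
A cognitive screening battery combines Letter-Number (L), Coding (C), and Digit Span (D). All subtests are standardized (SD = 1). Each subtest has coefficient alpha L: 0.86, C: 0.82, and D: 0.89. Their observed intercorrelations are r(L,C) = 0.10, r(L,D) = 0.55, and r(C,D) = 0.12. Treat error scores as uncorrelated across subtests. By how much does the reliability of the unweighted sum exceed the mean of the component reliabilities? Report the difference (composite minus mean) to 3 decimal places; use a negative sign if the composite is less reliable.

Var(sum) = 3 + 1.54 = 4.54; true-score variance = 2.57 + 1.54 = 4.11; composite reliability = 0.9053.
Mean component reliability = 0.8567.
Difference = 0.9053 − 0.8567 = 0.049.

0.049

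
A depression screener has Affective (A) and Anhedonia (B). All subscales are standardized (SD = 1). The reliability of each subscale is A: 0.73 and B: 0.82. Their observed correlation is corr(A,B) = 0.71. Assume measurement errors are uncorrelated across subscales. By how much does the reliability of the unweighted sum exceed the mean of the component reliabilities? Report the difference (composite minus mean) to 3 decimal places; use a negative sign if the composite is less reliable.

0.093

Var(sum) = 2 + 1.42 = 3.42; true-score variance = 1.55 + 1.42 = 2.97; composite reliability = 0.8684.
Mean component reliability = 0.7750.
Difference = 0.8684 − 0.7750 = 0.093.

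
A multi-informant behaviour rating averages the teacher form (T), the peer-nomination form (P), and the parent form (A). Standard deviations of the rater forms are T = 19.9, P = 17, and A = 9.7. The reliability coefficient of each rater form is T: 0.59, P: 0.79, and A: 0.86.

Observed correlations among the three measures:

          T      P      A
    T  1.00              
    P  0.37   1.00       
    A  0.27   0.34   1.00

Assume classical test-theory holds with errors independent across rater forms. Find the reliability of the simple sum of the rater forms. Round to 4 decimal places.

0.8104

Var(T+P+A) = 19.9² + 17² + 9.7² + 2·[19.9·17·0.37 + 19.9·9.7·0.27 + 17·9.7·0.34] = 779.1 + 466.71 = 1245.81.
Because errors are independent across components, Cov(Tᵢ,Tⱼ) = Cov(Xᵢ,Xⱼ); the off-diagonal part of the true-score variance is the same as above.
True-score variance = [19.9²·0.59 + 17²·0.79 + 9.7²·0.86] + 466.71 = 542.873 + 466.71 = 1009.58.
Reliability = 1009.58 / 1245.81 = 0.8104.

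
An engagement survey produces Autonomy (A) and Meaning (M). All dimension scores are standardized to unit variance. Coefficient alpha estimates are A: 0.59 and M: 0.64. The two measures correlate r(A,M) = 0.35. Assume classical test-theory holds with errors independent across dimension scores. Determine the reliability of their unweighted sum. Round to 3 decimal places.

0.715

Var(A+M) = 2 + 2·[0.35] = 2 + 0.7 = 2.7.
With uncorrelated errors the cross-covariances are all true-score covariance, so they carry over unchanged; only the diagonal terms shrink to ρᵢσᵢ².
True-score variance = [0.59 + 0.64] + 0.7 = 1.23 + 0.7 = 1.93.
Reliability = 1.93 / 2.7 = 0.715.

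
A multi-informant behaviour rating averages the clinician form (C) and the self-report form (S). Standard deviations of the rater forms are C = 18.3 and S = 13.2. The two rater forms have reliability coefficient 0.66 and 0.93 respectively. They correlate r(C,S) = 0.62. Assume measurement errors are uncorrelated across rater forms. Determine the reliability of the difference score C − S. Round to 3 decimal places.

Var(C−S) = 18.3² + 13.2² − 2·18.3·13.2·0.62 = 509.13 − 299.534 = 209.596.
Under uncorrelated errors the observed covariances equal the true-score covariances, so only the own-variance terms attenuate.
True-score variance = [18.3²·0.66 + 13.2²·0.93] − 299.534 = 383.071 − 299.534 = 83.5362.
Reliability = 83.5362 / 209.596 = 0.399.

0.399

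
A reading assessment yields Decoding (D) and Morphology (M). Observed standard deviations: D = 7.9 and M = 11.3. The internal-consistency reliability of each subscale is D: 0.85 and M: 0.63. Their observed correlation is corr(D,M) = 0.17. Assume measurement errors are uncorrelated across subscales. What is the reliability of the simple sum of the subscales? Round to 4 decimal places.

Var(D+M) = 7.9² + 11.3² + 2·[7.9·11.3·0.17] = 190.1 + 30.3518 = 220.452.
Under uncorrelated errors the observed covariances equal the true-score covariances, so only the own-variance terms attenuate.
True-score variance = [7.9²·0.85 + 11.3²·0.63] + 30.3518 = 133.493 + 30.3518 = 163.845.
Reliability = 163.845 / 220.452 = 0.7432.

0.7432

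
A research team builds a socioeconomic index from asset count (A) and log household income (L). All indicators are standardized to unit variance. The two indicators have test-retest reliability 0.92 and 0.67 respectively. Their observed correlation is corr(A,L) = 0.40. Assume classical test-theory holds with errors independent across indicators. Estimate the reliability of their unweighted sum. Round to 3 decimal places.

0.854

Var(A+L) = 2 + 2·[0.40] = 2 + 0.8 = 2.8.
Under uncorrelated errors the observed covariances equal the true-score covariances, so only the own-variance terms attenuate.
True-score variance = [0.92 + 0.67] + 0.8 = 1.59 + 0.8 = 2.39.
Reliability = 2.39 / 2.8 = 0.854.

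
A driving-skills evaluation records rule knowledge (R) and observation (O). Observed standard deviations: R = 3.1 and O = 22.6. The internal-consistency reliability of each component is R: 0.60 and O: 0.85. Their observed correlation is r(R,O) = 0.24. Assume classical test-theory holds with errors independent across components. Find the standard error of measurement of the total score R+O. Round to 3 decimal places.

Var(total) = 520.37 + 33.6288 = 553.999.
True-score variance = 439.912 + 33.6288 = 473.541, so reliability = 0.8548.
Error variance = 553.999 − 473.541 = 80.458; SEM = √80.458 = 8.970.

8.970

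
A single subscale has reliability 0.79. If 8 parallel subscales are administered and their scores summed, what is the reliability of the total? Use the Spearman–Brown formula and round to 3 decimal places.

0.968

ρ_k = kρ / (1 + (k−1)ρ) = 8·0.79 / (1 + 7·0.79) = 6.320 / 6.530 = 0.968.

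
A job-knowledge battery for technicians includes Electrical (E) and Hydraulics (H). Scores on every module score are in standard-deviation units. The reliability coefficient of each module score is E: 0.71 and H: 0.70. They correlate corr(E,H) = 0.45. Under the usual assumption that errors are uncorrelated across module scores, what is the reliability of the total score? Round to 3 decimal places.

0.797

Var(E+H) = 2 + 2·[0.45] = 2 + 0.9 = 2.9.
Under uncorrelated errors the observed covariances equal the true-score covariances, so only the own-variance terms attenuate.
True-score variance = [0.71 + 0.70] + 0.9 = 1.41 + 0.9 = 2.31.
Reliability = 2.31 / 2.9 = 0.797.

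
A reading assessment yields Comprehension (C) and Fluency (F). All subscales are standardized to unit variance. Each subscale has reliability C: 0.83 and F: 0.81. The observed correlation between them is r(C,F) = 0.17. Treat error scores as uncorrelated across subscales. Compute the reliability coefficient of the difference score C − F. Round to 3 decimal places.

0.783

Var(C−F) = 1 + 1 − 2·0.17 = 2 − 0.34 = 1.66.
Under uncorrelated errors the observed covariances equal the true-score covariances, so only the own-variance terms attenuate.
True-score variance = [0.83 + 0.81] − 0.34 = 1.64 − 0.34 = 1.3.
Reliability = 1.3 / 1.66 = 0.783.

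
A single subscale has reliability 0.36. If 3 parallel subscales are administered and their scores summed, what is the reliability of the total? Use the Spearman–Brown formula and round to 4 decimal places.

0.6279

ρ_k = kρ / (1 + (k−1)ρ) = 3·0.36 / (1 + 2·0.36) = 1.080 / 1.720 = 0.6279.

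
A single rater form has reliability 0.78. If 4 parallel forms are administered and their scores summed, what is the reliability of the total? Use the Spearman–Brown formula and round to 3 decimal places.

ρ_k = kρ / (1 + (k−1)ρ) = 4·0.78 / (1 + 3·0.78) = 3.120 / 3.340 = 0.934.

0.934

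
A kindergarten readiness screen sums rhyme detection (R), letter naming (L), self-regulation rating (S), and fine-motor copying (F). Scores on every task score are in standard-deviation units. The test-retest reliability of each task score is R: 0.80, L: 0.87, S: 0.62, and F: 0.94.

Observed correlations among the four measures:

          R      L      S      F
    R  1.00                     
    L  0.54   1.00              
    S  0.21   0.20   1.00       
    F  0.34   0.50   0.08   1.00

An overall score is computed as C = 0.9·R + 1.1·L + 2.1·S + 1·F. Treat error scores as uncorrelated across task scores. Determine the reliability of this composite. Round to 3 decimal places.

0.832

Var(C) = 0.9² + 1.1² + 2.1² + 1 + 2·[0.99·0.54 + 1.89·0.21 + 0.9·0.34 + 2.31·0.20 + 1.1·0.50 + 2.1·0.08] = 7.43 + 4.835 = 12.265.
Because errors are independent across components, Cov(Tᵢ,Tⱼ) = Cov(Xᵢ,Xⱼ); the off-diagonal part of the true-score variance is the same as above.
True-score variance = [0.9²·0.80 + 1.1²·0.87 + 2.1²·0.62 + 0.94] + 4.835 = 5.3749 + 4.835 = 10.2099.
Reliability = 10.2099 / 12.265 = 0.832.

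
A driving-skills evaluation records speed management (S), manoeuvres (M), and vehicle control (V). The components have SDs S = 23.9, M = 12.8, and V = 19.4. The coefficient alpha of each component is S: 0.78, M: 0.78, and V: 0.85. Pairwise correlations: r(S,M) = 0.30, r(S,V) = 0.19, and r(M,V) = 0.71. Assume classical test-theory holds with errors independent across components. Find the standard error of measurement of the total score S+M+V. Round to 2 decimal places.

Var(total) = 1111.41 + 712.357 = 1823.77.
True-score variance = 893.245 + 712.357 = 1605.6, so reliability = 0.8804.
Error variance = 1823.77 − 1605.6 = 218.165; SEM = √218.165 = 14.77.

14.77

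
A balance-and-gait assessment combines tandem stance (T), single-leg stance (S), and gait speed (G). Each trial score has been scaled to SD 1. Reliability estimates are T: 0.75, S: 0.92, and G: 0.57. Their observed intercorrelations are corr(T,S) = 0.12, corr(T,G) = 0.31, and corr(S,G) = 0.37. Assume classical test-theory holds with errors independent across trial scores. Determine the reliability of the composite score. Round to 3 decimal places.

0.835

Var(T+S+G) = 3 + 2·[0.12 + 0.31 + 0.37] = 3 + 1.6 = 4.6.
Because errors are independent across components, Cov(Tᵢ,Tⱼ) = Cov(Xᵢ,Xⱼ); the off-diagonal part of the true-score variance is the same as above.
True-score variance = [0.75 + 0.92 + 0.57] + 1.6 = 2.24 + 1.6 = 3.84.
Reliability = 3.84 / 4.6 = 0.835.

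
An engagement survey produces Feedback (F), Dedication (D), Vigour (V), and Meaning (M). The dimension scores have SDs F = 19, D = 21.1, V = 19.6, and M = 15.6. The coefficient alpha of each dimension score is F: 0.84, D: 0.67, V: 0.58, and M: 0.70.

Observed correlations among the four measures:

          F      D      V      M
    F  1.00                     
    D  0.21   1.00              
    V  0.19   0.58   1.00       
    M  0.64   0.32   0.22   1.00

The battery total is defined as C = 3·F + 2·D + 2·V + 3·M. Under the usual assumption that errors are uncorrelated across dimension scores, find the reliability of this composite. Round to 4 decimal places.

0.8663

Var(C) = 3²·19² + 2²·21.1² + 2²·19.6² + 3²·15.6² + 2·[6·19·21.1·0.21 + 6·19·19.6·0.19 + 9·19·15.6·0.64 + 4·21.1·19.6·0.58 + 6·21.1·15.6·0.32 + 6·19.6·15.6·0.22] = 8756.72 + 9263.97 = 18020.7.
Under uncorrelated errors the observed covariances equal the true-score covariances, so only the own-variance terms attenuate.
True-score variance = [3²·19²·0.84 + 2²·21.1²·0.67 + 2²·19.6²·0.58 + 3²·15.6²·0.70] + 9263.97 = 6346.74 + 9263.97 = 15610.7.
Reliability = 15610.7 / 18020.7 = 0.8663.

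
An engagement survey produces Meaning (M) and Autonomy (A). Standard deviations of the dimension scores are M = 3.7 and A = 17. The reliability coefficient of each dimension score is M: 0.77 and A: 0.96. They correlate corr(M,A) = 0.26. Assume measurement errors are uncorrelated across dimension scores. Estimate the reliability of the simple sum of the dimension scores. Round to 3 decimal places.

0.956

Var(M+A) = 3.7² + 17² + 2·[3.7·17·0.26] = 302.69 + 32.708 = 335.398.
Because errors are independent across components, Cov(Tᵢ,Tⱼ) = Cov(Xᵢ,Xⱼ); the off-diagonal part of the true-score variance is the same as above.
True-score variance = [3.7²·0.77 + 17²·0.96] + 32.708 = 287.981 + 32.708 = 320.689.
Reliability = 320.689 / 335.398 = 0.956.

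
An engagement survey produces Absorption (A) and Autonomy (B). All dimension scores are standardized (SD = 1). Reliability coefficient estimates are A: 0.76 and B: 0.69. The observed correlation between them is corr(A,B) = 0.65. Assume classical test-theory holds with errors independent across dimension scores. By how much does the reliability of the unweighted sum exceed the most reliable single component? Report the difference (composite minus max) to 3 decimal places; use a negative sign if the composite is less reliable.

0.073

Var(sum) = 2 + 1.3 = 3.3; true-score variance = 1.45 + 1.3 = 2.75; composite reliability = 0.8333.
Max component reliability = 0.7600.
Difference = 0.8333 − 0.7600 = 0.073.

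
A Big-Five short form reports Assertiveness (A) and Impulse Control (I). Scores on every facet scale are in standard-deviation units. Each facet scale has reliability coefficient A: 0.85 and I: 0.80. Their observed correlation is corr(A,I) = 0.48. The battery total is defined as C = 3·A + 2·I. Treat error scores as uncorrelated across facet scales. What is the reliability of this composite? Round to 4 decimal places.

0.8854

Var(C) = 3² + 2² + 2·[6·0.48] = 13 + 5.76 = 18.76.
Because errors are independent across components, Cov(Tᵢ,Tⱼ) = Cov(Xᵢ,Xⱼ); the off-diagonal part of the true-score variance is the same as above.
True-score variance = [3²·0.85 + 2²·0.80] + 5.76 = 10.85 + 5.76 = 16.61.
Reliability = 16.61 / 18.76 = 0.8854.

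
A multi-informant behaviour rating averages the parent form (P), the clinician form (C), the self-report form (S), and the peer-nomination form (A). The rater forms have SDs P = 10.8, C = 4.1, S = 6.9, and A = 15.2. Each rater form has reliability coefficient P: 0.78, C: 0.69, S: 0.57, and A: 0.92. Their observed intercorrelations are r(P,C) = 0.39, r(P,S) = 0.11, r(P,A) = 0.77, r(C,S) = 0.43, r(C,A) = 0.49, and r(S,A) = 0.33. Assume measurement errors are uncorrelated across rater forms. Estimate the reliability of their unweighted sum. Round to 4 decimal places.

0.9198

Var(P+C+S+A) = 10.8² + 4.1² + 6.9² + 15.2² + 2·[10.8·4.1·0.39 + 10.8·6.9·0.11 + 10.8·15.2·0.77 + 4.1·6.9·0.43 + 4.1·15.2·0.49 + 6.9·15.2·0.33] = 412.1 + 458.363 = 870.463.
Because errors are independent across components, Cov(Tᵢ,Tⱼ) = Cov(Xᵢ,Xⱼ); the off-diagonal part of the true-score variance is the same as above.
True-score variance = [10.8²·0.78 + 4.1²·0.69 + 6.9²·0.57 + 15.2²·0.92] + 458.363 = 342.273 + 458.363 = 800.636.
Reliability = 800.636 / 870.463 = 0.9198.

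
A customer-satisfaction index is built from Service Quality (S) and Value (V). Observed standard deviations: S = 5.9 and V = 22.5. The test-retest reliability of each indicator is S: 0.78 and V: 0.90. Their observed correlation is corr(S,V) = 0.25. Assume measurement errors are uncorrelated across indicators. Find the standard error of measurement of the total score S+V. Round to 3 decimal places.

7.634

Var(total) = 541.06 + 66.375 = 607.435.
True-score variance = 482.777 + 66.375 = 549.152, so reliability = 0.9041.
Error variance = 607.435 − 549.152 = 58.2832; SEM = √58.2832 = 7.634.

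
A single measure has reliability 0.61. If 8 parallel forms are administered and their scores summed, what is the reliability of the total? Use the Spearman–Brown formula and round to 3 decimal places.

ρ_k = kρ / (1 + (k−1)ρ) = 8·0.61 / (1 + 7·0.61) = 4.880 / 5.270 = 0.926.

0.926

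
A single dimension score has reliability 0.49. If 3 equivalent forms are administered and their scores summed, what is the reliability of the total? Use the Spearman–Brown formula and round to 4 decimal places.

0.7424

ρ_k = kρ / (1 + (k−1)ρ) = 3·0.49 / (1 + 2·0.49) = 1.470 / 1.980 = 0.7424.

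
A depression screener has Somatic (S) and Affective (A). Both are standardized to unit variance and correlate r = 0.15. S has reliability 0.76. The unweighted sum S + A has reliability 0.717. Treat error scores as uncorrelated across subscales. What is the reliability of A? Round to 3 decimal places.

0.589

Var(S+A) = 2 + 2·0.15 = 2.300.
True-score variance = ρ_S + ρ_A + 2·0.15, so 0.717 = (0.76 + ρ_A + 0.30) / 2.300.
ρ_A = 0.717·2.300 − 0.76 − 0.30 = 0.589.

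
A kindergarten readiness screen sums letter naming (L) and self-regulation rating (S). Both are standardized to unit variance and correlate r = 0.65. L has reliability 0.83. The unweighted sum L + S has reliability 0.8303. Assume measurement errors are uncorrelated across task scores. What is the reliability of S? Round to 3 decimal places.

0.610

Var(L+S) = 2 + 2·0.65 = 3.300.
True-score variance = ρ_L + ρ_S + 2·0.65, so 0.8303 = (0.83 + ρ_S + 1.30) / 3.300.
ρ_S = 0.8303·3.300 − 0.83 − 1.30 = 0.610.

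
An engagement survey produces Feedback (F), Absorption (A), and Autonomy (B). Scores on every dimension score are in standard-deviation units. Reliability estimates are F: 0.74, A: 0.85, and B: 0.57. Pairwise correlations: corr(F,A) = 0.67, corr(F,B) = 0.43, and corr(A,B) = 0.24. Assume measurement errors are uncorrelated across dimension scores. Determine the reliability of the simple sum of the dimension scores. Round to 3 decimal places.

0.852

Var(F+A+B) = 3 + 2·[0.67 + 0.43 + 0.24] = 3 + 2.68 = 5.68.
With uncorrelated errors the cross-covariances are all true-score covariance, so they carry over unchanged; only the diagonal terms shrink to ρᵢσᵢ².
True-score variance = [0.74 + 0.85 + 0.57] + 2.68 = 2.16 + 2.68 = 4.84.
Reliability = 4.84 / 5.68 = 0.852.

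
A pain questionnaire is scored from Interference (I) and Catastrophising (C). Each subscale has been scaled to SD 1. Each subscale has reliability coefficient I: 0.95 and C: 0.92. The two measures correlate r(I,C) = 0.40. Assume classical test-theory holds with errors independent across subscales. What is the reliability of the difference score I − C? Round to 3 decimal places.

0.892

Var(I−C) = 1 + 1 − 2·0.40 = 2 − 0.8 = 1.2.
Under uncorrelated errors the observed covariances equal the true-score covariances, so only the own-variance terms attenuate.
True-score variance = [0.95 + 0.92] − 0.8 = 1.87 − 0.8 = 1.07.
Reliability = 1.07 / 1.2 = 0.892.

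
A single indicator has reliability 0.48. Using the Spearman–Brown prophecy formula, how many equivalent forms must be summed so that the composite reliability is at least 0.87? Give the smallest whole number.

8

k ≥ ρ*(1−ρ₁)/(ρ₁(1−ρ*)) = 0.87·0.52 / (0.48·0.13) = 7.250.
Smallest integer k = 8.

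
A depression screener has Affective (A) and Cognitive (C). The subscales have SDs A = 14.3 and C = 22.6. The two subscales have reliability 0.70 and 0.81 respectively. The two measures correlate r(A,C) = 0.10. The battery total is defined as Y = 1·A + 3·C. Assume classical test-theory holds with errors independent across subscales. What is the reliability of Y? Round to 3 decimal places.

0.813

Var(Y) = 14.3² + 3²·22.6² + 2·[3·14.3·22.6·0.10] = 4801.33 + 193.908 = 4995.24.
Because errors are independent across components, Cov(Tᵢ,Tⱼ) = Cov(Xᵢ,Xⱼ); the off-diagonal part of the true-score variance is the same as above.
True-score variance = [14.3²·0.70 + 3²·22.6²·0.81] + 193.908 = 3866.58 + 193.908 = 4060.49.
Reliability = 4060.49 / 4995.24 = 0.813.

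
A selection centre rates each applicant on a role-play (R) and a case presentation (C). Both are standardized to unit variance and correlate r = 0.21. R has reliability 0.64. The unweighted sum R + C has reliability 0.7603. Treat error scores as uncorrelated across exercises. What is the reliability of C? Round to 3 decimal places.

0.780

Var(R+C) = 2 + 2·0.21 = 2.420.
True-score variance = ρ_R + ρ_C + 2·0.21, so 0.7603 = (0.64 + ρ_C + 0.42) / 2.420.
ρ_C = 0.7603·2.420 − 0.64 − 0.42 = 0.780.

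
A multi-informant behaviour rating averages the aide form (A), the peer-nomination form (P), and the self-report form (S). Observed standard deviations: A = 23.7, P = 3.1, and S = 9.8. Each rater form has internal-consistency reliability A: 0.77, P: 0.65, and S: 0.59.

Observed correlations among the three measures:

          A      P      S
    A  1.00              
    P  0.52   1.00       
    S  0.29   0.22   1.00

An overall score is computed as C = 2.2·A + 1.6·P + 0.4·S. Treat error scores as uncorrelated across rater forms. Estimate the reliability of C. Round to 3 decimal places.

Var(C) = 2.2²·23.7² + 1.6²·3.1² + 0.4²·9.8² + 2·[3.52·23.7·3.1·0.52 + 0.88·23.7·9.8·0.29 + 0.64·3.1·9.8·0.22] = 2758.55 + 396.059 = 3154.61.
Under uncorrelated errors the observed covariances equal the true-score covariances, so only the own-variance terms attenuate.
True-score variance = [2.2²·23.7²·0.77 + 1.6²·3.1²·0.65 + 0.4²·9.8²·0.59] + 396.059 = 2118.36 + 396.059 = 2514.42.
Reliability = 2514.42 / 3154.61 = 0.797.

0.797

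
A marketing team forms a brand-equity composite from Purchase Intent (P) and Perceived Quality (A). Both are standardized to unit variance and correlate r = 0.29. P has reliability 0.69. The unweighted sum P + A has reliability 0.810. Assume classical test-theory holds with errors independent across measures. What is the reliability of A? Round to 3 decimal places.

0.820

Var(P+A) = 2 + 2·0.29 = 2.580.
True-score variance = ρ_P + ρ_A + 2·0.29, so 0.810 = (0.69 + ρ_A + 0.58) / 2.580.
ρ_A = 0.810·2.580 − 0.69 − 0.58 = 0.820.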